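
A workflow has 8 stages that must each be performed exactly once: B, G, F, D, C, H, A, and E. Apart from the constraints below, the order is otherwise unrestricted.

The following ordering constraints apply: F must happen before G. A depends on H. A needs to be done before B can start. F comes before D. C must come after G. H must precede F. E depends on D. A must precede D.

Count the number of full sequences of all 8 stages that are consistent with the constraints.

81

Only H has no prerequisites, so it must go first.
Counting all ways to extend the partial order to a total order gives 81.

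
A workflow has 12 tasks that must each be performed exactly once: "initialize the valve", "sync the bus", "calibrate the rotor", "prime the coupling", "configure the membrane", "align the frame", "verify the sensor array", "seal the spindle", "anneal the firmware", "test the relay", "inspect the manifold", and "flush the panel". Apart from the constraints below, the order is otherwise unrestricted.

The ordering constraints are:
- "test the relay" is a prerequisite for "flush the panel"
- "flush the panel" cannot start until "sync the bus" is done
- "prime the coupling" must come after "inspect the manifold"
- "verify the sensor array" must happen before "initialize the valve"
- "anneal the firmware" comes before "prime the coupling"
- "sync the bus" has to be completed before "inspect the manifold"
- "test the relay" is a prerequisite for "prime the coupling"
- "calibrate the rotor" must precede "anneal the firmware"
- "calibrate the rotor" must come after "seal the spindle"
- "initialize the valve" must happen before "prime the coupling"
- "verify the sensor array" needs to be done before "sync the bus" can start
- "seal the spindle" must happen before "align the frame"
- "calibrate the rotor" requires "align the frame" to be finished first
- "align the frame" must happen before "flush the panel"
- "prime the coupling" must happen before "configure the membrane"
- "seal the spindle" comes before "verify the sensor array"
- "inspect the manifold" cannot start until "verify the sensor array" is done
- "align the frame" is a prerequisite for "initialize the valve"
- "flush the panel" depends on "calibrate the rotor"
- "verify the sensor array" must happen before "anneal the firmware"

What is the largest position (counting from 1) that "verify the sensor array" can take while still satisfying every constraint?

The tasks that are forced after "verify the sensor array", directly or by a chain of constraints, are "initialize the valve", "sync the bus", "prime the coupling", "configure the membrane", "anneal the firmware", "inspect the manifold", "flush the panel". That's 7 tasks.
So at least 7 tasks follow "verify the sensor array", putting "verify the sensor array" no later than position 5. That position is achievable by scheduling everything else first.

5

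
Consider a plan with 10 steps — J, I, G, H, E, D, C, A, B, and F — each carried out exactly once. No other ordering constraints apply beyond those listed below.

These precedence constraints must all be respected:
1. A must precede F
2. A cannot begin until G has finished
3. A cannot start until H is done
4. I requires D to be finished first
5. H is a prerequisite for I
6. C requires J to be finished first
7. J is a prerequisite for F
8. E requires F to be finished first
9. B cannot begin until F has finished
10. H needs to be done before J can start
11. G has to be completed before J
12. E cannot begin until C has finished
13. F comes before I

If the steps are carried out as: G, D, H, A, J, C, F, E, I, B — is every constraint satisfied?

Yes

Checking each listed constraint against this order: for instance, D is in position 2 and I in position 9, so that constraint holds — and the remaining constraints check out the same way.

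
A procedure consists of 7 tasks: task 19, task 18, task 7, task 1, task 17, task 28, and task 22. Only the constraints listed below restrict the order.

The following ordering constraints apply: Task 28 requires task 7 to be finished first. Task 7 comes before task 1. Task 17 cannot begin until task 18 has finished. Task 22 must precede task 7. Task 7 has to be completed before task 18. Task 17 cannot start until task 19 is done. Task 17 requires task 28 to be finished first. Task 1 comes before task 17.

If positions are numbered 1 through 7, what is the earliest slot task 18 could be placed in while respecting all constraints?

3

Every task that must precede task 18 has to come before it. Tracing all chains that end at task 18, those tasks are: task 7, task 22 — 2 in total.
With 2 mandatory predecessors, the earliest task 18 can sit is position 2+1 = 3, and placing just those 2 first achieves it.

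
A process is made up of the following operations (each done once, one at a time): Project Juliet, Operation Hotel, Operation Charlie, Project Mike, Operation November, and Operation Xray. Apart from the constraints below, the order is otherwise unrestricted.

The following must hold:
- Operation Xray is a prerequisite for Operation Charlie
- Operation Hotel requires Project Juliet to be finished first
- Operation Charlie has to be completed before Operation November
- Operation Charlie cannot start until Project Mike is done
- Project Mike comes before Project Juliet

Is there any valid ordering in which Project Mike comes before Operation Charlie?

Project Mike is actually forced before Operation Charlie by the constraints, so certainly some valid ordering has Project Mike first.

Yes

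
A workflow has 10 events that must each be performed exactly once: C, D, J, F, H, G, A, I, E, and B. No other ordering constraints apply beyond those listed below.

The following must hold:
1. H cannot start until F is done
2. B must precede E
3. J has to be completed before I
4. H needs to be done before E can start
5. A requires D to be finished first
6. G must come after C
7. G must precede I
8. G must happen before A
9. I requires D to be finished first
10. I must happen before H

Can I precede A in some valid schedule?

No chain of constraints runs from A to I, so A is not required to come first.
That means at least one valid schedule has I before A.

Yes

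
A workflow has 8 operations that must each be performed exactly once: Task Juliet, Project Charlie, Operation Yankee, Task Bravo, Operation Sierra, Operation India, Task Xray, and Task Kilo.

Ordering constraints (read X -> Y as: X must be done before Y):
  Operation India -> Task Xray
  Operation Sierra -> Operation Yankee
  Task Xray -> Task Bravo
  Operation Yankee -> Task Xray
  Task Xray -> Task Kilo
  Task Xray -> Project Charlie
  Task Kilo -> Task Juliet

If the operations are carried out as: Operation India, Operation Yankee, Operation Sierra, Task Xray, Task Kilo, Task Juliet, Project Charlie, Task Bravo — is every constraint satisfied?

Here Operation Sierra comes after Operation Yankee.
But one of the constraints requires Operation Sierra before Operation Yankee, so this ordering violates it.

No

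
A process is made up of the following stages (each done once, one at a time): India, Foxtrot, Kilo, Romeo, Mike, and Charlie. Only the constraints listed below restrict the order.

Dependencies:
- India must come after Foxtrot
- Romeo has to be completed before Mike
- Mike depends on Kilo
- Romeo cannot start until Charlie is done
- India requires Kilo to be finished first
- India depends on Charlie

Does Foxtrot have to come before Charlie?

Foxtrot and Charlie are not related by any chain of constraints.
A valid ordering placing Charlie before Foxtrot exists, so the answer is no.

No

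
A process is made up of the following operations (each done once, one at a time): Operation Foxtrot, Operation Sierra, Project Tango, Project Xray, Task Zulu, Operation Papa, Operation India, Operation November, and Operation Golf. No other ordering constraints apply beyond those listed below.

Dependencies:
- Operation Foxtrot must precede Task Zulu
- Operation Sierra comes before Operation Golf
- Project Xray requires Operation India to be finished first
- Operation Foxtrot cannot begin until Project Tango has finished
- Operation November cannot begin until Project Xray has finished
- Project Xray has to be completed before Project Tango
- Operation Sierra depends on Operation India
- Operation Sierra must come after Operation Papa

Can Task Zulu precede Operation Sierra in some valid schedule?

Yes

No chain of constraints runs from Operation Sierra to Task Zulu, so Operation Sierra is not required to come first.
That means at least one valid schedule has Task Zulu before Operation Sierra.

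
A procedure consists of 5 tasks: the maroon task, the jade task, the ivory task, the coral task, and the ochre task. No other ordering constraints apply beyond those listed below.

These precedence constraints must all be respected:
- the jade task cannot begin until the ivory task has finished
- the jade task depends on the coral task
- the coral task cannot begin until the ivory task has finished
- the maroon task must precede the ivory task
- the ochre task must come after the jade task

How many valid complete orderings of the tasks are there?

Only the maroon task has no prerequisites, so it must go first.
Every task is then forced in turn, so only 1 complete ordering is consistent with the constraints.

1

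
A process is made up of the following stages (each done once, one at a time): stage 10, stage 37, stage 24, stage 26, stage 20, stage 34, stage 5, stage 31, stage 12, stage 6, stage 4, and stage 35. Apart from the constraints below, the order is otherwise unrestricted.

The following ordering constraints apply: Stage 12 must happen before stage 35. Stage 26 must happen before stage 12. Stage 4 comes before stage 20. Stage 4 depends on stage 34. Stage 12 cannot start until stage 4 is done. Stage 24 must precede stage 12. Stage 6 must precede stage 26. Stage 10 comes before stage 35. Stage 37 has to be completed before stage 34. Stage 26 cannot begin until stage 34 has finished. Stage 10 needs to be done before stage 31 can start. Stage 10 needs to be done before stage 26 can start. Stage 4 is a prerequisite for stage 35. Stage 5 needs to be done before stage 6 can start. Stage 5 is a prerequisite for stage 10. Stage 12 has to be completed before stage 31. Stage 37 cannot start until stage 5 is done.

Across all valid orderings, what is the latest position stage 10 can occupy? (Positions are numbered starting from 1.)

8

The stages that are forced after stage 10, directly or by a chain of constraints, are stage 26, stage 31, stage 12, stage 35. That's 4 stages.
So at least 4 stages follow stage 10, putting stage 10 no later than position 8. That position is achievable by scheduling everything else first.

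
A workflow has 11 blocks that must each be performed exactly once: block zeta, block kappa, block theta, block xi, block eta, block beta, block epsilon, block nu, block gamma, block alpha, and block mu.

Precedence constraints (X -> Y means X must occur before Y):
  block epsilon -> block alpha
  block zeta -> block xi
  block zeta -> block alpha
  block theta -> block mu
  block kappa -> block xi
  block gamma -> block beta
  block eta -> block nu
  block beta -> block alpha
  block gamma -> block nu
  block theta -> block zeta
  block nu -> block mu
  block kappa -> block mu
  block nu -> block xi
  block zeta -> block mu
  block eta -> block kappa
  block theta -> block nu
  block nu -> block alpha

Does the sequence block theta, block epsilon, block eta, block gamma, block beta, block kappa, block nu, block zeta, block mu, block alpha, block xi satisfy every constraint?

Yes

Going through the constraints one by one, each required predecessor appears earlier in the sequence than its dependent — e.g. block epsilon (position 2) is before block alpha (position 10), as required.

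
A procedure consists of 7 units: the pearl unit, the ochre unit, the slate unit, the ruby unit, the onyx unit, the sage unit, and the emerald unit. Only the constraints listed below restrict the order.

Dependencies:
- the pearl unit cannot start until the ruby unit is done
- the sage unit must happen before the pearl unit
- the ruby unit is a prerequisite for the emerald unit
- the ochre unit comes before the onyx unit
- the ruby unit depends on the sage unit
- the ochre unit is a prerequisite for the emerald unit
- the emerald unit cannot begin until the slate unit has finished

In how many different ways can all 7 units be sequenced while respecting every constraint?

134

3 units have no prerequisites (the ochre unit, the slate unit, the sage unit), so any of them could come first.
Counting all ways to extend the partial order to a total order gives 134.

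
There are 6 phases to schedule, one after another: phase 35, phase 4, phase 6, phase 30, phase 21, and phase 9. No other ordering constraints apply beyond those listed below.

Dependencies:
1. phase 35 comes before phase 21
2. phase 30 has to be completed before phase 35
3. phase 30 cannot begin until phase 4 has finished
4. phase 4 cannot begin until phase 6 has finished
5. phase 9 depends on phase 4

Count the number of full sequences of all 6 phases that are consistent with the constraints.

Phase 6 is the only phase with nothing required before it, so every ordering starts there.
Enumerating by repeatedly choosing an available phase (one whose prerequisites are all placed) gives 4 distinct complete orderings.

4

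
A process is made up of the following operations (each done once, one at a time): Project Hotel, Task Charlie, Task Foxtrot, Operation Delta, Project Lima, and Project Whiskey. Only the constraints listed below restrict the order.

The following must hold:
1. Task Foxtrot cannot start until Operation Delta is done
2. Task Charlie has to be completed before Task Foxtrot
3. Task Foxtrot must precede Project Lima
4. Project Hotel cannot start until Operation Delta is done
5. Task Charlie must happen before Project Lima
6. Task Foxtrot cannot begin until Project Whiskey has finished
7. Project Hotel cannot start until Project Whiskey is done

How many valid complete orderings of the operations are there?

3 operations have no prerequisites (Task Charlie, Operation Delta, Project Whiskey), so any of them could come first.
Enumerating by repeatedly choosing an available operation (one whose prerequisites are all placed) gives 20 distinct complete orderings.

20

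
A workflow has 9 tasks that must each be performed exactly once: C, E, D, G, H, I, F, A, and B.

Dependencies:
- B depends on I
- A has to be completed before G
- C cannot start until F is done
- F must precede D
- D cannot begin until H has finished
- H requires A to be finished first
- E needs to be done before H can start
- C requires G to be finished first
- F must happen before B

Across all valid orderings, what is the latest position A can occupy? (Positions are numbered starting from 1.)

Every task that must follow A has to come after it. Tracing all chains starting from A, those tasks are: C, D, G, H — 4 in total.
So at least 4 tasks follow A, putting A no later than position 5. That position is achievable by scheduling everything else first.

5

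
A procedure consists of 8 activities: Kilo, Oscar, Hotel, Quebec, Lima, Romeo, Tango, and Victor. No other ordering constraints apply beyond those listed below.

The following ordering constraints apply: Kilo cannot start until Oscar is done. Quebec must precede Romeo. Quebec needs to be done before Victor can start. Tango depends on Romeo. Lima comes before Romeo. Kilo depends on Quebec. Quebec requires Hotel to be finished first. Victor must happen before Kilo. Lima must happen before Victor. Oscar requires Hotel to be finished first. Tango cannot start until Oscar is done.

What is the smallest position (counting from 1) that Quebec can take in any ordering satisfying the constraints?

2

Working backwards through the constraints from Quebec, its only required predecessor is Hotel.
So at minimum 1 activity comes before Quebec, putting Quebec no earlier than position 2. That position is achievable by scheduling exactly that predecessor first.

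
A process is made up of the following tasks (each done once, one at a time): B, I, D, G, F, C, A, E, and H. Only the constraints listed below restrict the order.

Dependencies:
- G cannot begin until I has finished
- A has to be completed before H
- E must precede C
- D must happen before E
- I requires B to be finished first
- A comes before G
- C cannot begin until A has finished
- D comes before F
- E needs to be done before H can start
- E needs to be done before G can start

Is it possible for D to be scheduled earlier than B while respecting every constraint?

Yes

No chain of constraints runs from B to D, so B is not required to come first.
So a valid ordering placing D earlier than B exists.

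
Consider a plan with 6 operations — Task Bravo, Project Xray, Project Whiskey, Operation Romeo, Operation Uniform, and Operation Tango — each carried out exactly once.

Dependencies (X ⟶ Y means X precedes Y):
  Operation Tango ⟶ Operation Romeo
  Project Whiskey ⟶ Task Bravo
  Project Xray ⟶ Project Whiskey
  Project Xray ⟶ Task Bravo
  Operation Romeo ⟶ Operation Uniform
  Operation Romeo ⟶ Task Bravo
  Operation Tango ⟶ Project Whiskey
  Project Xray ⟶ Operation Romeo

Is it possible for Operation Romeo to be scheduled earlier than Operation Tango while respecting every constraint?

No

Following Operation Tango → Operation Romeo, Operation Tango must precede Operation Romeo in every valid ordering.
So no valid ordering can have Operation Romeo before Operation Tango.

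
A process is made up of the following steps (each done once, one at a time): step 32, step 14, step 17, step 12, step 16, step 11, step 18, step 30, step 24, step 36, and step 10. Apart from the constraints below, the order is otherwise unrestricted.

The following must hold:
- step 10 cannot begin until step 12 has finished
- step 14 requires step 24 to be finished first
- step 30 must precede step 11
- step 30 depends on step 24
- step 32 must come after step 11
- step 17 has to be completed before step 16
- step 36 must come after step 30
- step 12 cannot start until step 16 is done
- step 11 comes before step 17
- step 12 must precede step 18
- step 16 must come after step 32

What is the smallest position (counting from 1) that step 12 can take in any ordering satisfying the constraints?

The steps that are forced before step 12, directly or transitively, are step 32, step 17, step 16, step 11, step 30, step 24. That's 6 steps.
With 6 mandatory predecessors, the earliest step 12 can sit is position 6+1 = 7, and placing just those 6 first achieves it.

7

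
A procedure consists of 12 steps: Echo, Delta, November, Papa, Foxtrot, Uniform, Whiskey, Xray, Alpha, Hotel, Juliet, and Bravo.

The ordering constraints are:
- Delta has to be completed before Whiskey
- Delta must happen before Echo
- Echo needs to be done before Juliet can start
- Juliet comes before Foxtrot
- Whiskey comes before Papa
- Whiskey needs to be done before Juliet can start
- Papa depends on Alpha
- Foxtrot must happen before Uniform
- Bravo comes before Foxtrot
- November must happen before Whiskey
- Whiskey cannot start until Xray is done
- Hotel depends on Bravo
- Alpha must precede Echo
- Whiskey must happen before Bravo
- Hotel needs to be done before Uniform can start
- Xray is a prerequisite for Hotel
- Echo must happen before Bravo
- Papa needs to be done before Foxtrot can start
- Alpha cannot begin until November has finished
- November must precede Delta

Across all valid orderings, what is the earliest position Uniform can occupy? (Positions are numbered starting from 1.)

Every step that must precede Uniform has to come before it. Tracing all chains that end at Uniform, those steps are: Echo, Delta, November, Papa, Foxtrot, Whiskey, Xray, Alpha, Hotel, Juliet, Bravo — 11 in total.
With 11 mandatory predecessors, the earliest Uniform can sit is position 11+1 = 12, and placing just those 11 first achieves it.

12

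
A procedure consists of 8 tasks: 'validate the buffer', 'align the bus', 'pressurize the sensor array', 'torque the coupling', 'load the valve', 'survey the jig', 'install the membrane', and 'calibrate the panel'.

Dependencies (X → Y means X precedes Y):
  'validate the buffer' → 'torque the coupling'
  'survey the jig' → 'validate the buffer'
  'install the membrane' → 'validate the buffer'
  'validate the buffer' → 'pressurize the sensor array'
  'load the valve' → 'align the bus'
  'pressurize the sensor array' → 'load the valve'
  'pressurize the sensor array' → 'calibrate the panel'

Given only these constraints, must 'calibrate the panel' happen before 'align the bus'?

No

'calibrate the panel' and 'align the bus' are not related by any chain of constraints.
So 'calibrate the panel' can come before 'align the bus' or after — it is not forced.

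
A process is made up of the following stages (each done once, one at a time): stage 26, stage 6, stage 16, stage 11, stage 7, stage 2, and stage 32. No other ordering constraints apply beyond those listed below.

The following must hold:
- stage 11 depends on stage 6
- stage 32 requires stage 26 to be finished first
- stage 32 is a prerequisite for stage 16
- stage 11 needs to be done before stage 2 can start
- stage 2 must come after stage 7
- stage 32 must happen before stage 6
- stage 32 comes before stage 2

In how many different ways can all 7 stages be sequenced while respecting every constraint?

23

2 stages have no prerequisites (stage 26, stage 7), so any of them could come first.
Counting all ways to extend the partial order to a total order gives 23.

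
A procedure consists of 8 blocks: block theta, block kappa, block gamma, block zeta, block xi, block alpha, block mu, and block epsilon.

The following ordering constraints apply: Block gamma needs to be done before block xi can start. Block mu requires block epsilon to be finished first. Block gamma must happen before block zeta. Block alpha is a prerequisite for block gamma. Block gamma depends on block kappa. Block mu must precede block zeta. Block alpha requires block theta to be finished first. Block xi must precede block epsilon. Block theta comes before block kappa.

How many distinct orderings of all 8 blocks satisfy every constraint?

2

Block theta is the only block with nothing required before it, so every ordering starts there.
Enumerating by repeatedly choosing an available block (one whose prerequisites are all placed) gives 2 distinct complete orderings.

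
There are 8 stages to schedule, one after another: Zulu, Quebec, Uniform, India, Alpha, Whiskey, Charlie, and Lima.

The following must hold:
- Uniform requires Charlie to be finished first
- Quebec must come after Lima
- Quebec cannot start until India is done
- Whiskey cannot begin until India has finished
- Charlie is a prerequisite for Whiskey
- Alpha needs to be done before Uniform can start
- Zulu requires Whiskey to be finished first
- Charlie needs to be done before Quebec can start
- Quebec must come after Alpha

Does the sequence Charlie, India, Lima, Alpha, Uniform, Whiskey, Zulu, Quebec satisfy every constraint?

Checking each listed constraint against this order: for instance, Charlie is in position 1 and Quebec in position 8, so that constraint holds — and the remaining constraints check out the same way.

Yes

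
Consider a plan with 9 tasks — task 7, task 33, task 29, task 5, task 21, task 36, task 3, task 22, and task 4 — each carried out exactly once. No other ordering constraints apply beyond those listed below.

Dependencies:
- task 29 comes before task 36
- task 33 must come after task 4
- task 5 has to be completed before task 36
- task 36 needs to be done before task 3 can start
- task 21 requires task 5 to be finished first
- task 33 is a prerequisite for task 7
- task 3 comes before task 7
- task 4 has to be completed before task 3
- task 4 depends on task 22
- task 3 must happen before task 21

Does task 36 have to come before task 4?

No chain of constraints connects task 36 to task 4 in either direction.
There exist valid orderings with task 4 before task 36, so task 36 is not required to come first.

No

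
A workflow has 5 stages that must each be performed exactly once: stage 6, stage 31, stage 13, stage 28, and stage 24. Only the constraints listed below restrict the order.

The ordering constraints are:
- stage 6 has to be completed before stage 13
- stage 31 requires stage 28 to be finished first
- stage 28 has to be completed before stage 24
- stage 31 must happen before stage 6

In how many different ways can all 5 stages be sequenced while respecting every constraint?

4

Only stage 28 has no prerequisites, so it must go first.
Counting all ways to extend the partial order to a total order gives 4.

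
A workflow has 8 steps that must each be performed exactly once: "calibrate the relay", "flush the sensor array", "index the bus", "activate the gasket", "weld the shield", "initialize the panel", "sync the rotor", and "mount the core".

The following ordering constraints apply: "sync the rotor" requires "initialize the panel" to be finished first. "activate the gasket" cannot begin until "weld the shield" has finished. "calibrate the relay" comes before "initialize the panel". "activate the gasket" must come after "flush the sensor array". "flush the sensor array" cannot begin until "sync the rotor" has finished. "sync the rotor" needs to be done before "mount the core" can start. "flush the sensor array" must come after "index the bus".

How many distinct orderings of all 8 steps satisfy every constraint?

3 steps have no prerequisites ("calibrate the relay", "index the bus", "weld the shield"), so any of them could come first.
Systematically extending each partial ordering one step at a time and counting, there are 87 complete orderings.

87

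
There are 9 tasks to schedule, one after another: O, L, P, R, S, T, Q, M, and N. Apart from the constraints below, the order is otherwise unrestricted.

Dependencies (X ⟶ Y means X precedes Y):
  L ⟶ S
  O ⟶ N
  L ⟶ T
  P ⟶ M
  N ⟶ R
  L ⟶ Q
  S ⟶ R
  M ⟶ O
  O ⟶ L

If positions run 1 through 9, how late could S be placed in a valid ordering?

The only task forced after S (directly or by a chain) is R.
So at least 1 task follows S, putting S no later than position 8. That position is achievable by scheduling everything else first.

8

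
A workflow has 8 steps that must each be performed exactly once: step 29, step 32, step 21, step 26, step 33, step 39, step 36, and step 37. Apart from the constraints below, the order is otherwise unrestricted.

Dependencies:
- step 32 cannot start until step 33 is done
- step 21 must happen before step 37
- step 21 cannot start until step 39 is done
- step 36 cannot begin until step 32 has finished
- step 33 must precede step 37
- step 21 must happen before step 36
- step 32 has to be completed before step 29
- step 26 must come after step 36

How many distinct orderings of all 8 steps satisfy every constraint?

93

2 steps have no prerequisites (step 33, step 39), so any of them could come first.
Counting all ways to extend the partial order to a total order gives 93.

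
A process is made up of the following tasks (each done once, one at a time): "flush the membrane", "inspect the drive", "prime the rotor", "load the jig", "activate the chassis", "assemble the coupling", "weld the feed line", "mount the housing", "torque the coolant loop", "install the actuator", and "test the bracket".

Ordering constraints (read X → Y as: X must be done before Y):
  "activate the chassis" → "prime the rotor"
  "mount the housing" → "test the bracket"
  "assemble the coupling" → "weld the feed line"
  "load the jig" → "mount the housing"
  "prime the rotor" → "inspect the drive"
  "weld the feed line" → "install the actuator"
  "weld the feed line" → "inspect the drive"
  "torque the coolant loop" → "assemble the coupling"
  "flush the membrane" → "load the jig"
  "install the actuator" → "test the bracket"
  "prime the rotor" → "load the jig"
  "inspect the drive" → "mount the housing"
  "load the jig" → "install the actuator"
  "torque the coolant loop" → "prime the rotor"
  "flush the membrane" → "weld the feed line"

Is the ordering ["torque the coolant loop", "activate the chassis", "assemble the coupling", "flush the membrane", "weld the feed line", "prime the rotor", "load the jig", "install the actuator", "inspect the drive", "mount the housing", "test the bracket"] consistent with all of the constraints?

Every stated constraint is respected: "torque the coolant loop" sits at position 1, ahead of "prime the rotor" at position 6, and each of the other listed pairs likewise has the predecessor earlier in the sequence.

Yes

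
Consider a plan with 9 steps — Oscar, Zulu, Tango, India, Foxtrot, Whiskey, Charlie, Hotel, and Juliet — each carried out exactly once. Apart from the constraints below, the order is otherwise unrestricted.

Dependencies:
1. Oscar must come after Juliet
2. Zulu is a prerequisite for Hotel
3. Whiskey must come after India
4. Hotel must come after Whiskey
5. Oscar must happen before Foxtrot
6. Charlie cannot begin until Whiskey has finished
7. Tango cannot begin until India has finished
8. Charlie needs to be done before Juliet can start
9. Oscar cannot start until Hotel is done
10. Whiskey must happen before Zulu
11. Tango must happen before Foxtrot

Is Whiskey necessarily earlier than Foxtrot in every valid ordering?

Following the dependencies: Whiskey → Hotel → Oscar → Foxtrot.
Hence Whiskey necessarily comes before Foxtrot.

Yes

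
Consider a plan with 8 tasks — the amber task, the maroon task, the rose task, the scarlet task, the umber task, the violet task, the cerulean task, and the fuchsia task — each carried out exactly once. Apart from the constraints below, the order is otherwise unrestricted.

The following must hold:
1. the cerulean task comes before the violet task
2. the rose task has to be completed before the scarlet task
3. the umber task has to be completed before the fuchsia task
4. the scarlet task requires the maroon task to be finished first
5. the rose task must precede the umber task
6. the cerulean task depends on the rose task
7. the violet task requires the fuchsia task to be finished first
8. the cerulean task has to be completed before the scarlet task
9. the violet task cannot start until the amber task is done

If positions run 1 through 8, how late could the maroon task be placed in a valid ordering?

7

The only task forced after the maroon task (directly or by a chain) is the scarlet task.
So at least 1 task follows the maroon task, putting the maroon task no later than position 7. That position is achievable by scheduling everything else first.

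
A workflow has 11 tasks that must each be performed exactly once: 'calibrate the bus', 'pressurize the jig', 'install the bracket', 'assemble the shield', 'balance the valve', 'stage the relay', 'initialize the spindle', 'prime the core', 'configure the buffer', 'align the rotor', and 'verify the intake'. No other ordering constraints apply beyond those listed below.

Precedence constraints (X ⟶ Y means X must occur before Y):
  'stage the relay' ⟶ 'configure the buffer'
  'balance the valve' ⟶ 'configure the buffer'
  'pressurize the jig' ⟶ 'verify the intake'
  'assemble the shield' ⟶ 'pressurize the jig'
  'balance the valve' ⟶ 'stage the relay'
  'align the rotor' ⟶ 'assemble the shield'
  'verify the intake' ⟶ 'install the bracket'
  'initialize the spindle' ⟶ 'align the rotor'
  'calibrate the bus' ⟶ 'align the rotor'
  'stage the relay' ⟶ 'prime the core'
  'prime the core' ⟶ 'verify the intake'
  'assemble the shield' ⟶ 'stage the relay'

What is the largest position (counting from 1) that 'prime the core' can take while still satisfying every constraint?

9

The tasks that are forced after 'prime the core', directly or by a chain of constraints, are 'install the bracket', 'verify the intake'. That's 2 tasks.
With 2 mandatory successors out of 11 tasks total, the latest slot for 'prime the core' is 11−2 = 9, and it's reachable by doing all non-successors before 'prime the core'.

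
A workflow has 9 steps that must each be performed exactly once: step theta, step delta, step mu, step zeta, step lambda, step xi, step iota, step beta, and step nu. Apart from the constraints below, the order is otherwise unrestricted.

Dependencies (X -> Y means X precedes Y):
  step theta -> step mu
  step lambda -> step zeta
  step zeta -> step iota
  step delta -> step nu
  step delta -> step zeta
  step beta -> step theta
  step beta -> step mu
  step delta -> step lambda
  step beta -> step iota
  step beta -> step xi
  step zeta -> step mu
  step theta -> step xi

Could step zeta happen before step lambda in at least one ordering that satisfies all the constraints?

No

Following step lambda → step zeta, step lambda must precede step zeta in every valid ordering.
So no valid ordering can have step zeta before step lambda.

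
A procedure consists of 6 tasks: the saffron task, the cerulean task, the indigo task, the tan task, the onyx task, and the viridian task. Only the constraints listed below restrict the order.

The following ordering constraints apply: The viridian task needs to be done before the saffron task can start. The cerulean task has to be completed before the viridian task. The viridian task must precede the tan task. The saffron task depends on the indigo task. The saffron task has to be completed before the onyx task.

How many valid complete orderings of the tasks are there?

10

The tasks with no prerequisites are the cerulean task, the indigo task; any of them can be placed first.
Enumerating by repeatedly choosing an available task (one whose prerequisites are all placed) gives 10 distinct complete orderings.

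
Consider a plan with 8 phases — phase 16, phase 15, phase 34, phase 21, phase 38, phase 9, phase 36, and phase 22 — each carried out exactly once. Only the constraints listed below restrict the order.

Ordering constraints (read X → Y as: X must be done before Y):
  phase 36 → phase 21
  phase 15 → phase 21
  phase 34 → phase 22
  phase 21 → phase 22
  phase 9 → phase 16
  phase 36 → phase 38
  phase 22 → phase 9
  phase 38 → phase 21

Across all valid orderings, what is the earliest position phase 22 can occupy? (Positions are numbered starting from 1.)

6

The phases that are forced before phase 22, directly or transitively, are phase 15, phase 34, phase 21, phase 38, phase 36. That's 5 phases.
With 5 mandatory predecessors, the earliest phase 22 can sit is position 5+1 = 6, and placing just those 5 first achieves it.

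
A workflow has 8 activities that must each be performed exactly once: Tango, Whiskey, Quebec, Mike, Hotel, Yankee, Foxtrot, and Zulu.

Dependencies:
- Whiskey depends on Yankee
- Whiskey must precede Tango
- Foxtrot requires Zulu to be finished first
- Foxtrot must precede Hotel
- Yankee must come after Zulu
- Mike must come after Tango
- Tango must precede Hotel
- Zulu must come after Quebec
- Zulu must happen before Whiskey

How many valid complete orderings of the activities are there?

Quebec is the only activity with nothing required before it, so every ordering starts there.
Systematically extending each partial ordering one activity at a time and counting, there are 9 complete orderings.

9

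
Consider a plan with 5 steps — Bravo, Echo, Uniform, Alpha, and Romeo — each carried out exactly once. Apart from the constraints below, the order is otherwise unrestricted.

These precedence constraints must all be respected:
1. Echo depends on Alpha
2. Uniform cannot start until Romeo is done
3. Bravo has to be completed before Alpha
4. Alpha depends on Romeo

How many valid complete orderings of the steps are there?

2 steps have no prerequisites (Bravo, Romeo), so any of them could come first.
Enumerating by repeatedly choosing an available step (one whose prerequisites are all placed) gives 7 distinct complete orderings.

7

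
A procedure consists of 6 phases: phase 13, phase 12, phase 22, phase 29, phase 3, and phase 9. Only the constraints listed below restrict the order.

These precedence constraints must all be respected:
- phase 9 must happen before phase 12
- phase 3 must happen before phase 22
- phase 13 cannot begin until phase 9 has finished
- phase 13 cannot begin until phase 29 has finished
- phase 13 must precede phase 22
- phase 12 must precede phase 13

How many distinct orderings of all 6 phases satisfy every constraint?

3 phases have no prerequisites (phase 29, phase 3, phase 9), so any of them could come first.
Counting all ways to extend the partial order to a total order gives 15.

15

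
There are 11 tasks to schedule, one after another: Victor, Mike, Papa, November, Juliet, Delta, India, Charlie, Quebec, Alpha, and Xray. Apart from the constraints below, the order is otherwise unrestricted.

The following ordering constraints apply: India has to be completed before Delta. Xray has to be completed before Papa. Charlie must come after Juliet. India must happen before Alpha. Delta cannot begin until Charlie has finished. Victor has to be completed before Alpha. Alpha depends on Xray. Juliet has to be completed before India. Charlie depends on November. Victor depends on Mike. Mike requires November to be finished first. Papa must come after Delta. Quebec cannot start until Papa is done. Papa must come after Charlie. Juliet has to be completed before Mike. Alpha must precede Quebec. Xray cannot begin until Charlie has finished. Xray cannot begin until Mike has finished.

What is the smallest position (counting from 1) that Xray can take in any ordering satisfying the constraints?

Working backwards through the constraints from Xray, its full set of required predecessors is Mike, November, Juliet, Charlie — 4 of them.
With 4 mandatory predecessors, the earliest Xray can sit is position 4+1 = 5, and placing just those 4 first achieves it.

5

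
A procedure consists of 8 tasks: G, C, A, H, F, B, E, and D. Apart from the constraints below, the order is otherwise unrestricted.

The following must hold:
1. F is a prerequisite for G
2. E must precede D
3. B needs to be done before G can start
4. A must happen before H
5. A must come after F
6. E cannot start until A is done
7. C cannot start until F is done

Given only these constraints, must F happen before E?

Yes

Tracing the constraints gives a chain: F → A → E.
So F must precede E in any valid ordering.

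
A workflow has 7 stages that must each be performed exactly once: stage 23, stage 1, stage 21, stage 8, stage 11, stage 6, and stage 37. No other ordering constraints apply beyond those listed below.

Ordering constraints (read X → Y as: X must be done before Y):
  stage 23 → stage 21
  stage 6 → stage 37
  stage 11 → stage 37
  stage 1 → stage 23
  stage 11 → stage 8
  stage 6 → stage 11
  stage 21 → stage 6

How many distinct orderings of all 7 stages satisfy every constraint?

Only stage 1 has no prerequisites, so it must go first.
Counting all ways to extend the partial order to a total order gives 2.

2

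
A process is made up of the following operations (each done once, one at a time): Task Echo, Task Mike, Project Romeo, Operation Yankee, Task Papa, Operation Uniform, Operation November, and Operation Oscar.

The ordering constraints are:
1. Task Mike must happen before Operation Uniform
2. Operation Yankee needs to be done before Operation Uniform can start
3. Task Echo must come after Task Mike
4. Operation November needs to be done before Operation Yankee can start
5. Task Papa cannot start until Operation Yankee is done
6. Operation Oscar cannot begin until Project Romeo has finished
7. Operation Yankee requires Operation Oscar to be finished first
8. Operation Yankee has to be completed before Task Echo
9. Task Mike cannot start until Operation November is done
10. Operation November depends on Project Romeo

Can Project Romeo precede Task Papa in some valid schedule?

Project Romeo is actually forced before Task Papa by the constraints, so certainly some valid ordering has Project Romeo first.

Yes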